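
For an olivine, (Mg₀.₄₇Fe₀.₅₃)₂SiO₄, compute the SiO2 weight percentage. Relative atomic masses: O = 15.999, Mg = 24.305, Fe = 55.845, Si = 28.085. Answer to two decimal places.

34.51 wt%

M((Mg₀.₄₇Fe₀.₅₃)₂SiO₄) = 174.123 g/mol; M(SiO2) = 60.083 g/mol.
Moles SiO2 per formula unit = 1 Si ÷ 1 = 1.0000.
SiO2 fraction = (1.0000 × 60.083) / 174.123 = 60.083/174.123 = 0.3451.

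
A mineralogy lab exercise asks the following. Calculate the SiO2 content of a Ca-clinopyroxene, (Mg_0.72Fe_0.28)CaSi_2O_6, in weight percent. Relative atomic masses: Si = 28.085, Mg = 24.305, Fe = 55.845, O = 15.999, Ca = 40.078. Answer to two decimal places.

53.32 wt%

Formula mass = 225.378 g/mol.
2 Si → 2.0000 mol SiO2 per formula unit; M(SiO2) = 60.083, so SiO2 mass = 120.166 g.
120.166/225.378 × 100 = 53.32 wt%.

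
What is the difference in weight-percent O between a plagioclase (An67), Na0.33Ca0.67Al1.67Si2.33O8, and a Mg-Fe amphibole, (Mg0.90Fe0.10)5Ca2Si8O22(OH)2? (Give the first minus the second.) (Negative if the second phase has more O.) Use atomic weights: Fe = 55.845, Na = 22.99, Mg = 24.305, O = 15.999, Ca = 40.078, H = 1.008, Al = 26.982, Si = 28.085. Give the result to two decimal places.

M(Na0.33Ca0.67Al1.67Si2.33O8) = 272.929 g/mol, so wt% O = 127.992/272.929 × 100 = 46.90%.
M((Mg0.90Fe0.10)5Ca2Si8O22(OH)2) = 828.123 g/mol, so wt% O = 383.976/828.123 × 100 = 46.37%.
46.90 − 46.37 = 0.53 pp.

0.53 percentage points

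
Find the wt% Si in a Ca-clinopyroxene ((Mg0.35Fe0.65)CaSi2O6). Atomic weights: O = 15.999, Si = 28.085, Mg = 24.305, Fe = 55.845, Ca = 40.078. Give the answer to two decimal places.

23.70 mass %

Formula mass = 0.35·24.305 + 0.65·55.845 + 1·40.078 + 2·28.085 + 6·15.999 = 237.048 g/mol, of which 56.170 g is Si.
So Si makes up 56.170/237.048 = 0.2370 of the mass, i.e. 23.70%.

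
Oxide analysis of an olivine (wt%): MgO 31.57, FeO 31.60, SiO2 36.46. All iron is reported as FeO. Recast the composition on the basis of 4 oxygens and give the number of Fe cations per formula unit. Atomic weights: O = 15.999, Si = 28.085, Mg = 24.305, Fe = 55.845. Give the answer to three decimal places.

31.57 wt% MgO ÷ 40.304 g/mol = 0.78330 mol, giving 0.78330 Mg and 0.78330 O.
31.60 wt% FeO ÷ 71.844 g/mol = 0.43984 mol, giving 0.43984 Fe and 0.43984 O.
36.46 wt% SiO2 ÷ 60.083 g/mol = 0.60683 mol, giving 0.60683 Si and 1.21366 O.
Oxygen sums to 2.43680; scaling by 4/2.43680 = 1.64150 puts the formula on 4 O.
Fe: 0.43984 × 1.64150 = 0.722 atoms per formula unit.

0.722 Fe apfu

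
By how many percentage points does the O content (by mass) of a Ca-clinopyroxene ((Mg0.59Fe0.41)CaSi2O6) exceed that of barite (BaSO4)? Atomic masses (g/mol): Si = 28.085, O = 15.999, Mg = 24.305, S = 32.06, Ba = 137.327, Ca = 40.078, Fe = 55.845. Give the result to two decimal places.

14.41 percentage points

M((Mg0.59Fe0.41)CaSi2O6) = 229.478 g/mol, so wt% O = 95.994/229.478 × 100 = 41.83%.
M(BaSO4) = 233.383 g/mol, so wt% O = 63.996/233.383 × 100 = 27.42%.
41.83 − 27.42 = 14.41 pp.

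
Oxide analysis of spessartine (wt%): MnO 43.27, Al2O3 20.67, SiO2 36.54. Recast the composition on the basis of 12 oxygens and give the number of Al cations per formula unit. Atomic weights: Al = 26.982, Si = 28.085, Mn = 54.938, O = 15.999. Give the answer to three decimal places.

MnO: 43.27/70.937 = 0.60998 mol → 0.60998 mol Mn, 0.60998 mol O.
Al2O3: 20.67/101.961 = 0.20272 mol → 0.40544 mol Al, 0.60816 mol O.
SiO2: 36.54/60.083 = 0.60816 mol → 0.60816 mol Si, 1.21632 mol O.
Total oxygen = 2.43446 mol. Normalization factor = 12/2.43446 = 4.92922.
Al per 12 O = 0.40544 × 4.92922 = 1.999.

1.999 Al apfu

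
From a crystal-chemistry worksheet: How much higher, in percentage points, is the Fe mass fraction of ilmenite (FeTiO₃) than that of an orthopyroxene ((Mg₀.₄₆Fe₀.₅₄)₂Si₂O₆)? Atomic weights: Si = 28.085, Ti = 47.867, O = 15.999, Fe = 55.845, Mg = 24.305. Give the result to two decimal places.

11.13 percentage points

M(FeTiO₃) = 151.709 g/mol, so wt% Fe = 55.845/151.709 × 100 = 36.81%.
M((Mg₀.₄₆Fe₀.₅₄)₂Si₂O₆) = 234.837 g/mol, so wt% Fe = 60.313/234.837 × 100 = 25.68%.
36.81 − 25.68 = 11.13 pp.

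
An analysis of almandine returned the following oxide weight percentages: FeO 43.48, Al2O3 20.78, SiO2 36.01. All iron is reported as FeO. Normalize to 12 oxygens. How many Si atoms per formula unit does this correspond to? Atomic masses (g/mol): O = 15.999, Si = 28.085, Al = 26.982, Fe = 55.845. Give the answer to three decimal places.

FeO (M=71.844): mol = 0.60520; Fe = 0.60520, O = 0.60520.
Al2O3 (M=101.961): mol = 0.20380; Al = 0.40760, O = 0.61140.
SiO2 (M=60.083): mol = 0.59934; Si = 0.59934, O = 1.19868.
ΣO = 2.41528; factor = 12/ΣO = 4.96837.
Si apfu = 0.59934 × 4.96837 = 2.978.

2.978 Si apfu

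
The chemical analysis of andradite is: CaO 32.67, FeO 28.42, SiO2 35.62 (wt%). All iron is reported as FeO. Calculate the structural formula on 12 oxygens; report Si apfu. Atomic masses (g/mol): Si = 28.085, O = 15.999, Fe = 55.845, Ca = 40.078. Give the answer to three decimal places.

CaO: 32.67/56.077 = 0.58259 mol → 0.58259 mol Ca, 0.58259 mol O.
FeO: 28.42/71.844 = 0.39558 mol → 0.39558 mol Fe, 0.39558 mol O.
SiO2: 35.62/60.083 = 0.59285 mol → 0.59285 mol Si, 1.18570 mol O.
Total oxygen = 2.16387 mol. Normalization factor = 12/2.16387 = 5.54562.
Si per 12 O = 0.59285 × 5.54562 = 3.288.

3.288 Si apfu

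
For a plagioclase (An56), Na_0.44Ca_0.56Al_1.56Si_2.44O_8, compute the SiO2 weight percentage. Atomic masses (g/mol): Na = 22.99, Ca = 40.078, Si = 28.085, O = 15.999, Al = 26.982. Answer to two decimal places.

54.06 wt%

M(Na_0.44Ca_0.56Al_1.56Si_2.44O_8) = 271.171 g/mol; M(SiO2) = 60.083 g/mol.
Moles SiO2 per formula unit = 2.44 Si ÷ 1 = 2.4400.
SiO2 fraction = (2.4400 × 60.083) / 271.171 = 146.603/271.171 = 0.5406.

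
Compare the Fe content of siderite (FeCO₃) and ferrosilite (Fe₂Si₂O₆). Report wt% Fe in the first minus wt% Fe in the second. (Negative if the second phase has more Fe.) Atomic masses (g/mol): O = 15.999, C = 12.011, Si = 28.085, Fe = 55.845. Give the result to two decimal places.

First mineral: 55.845 g Fe in 115.853 g formula = 48.20 wt% Fe.
Second mineral: 111.690 g Fe in 263.854 g formula = 42.33 wt% Fe.
48.20% − 42.33% gives a difference of 5.87 percentage points.

5.87 percentage points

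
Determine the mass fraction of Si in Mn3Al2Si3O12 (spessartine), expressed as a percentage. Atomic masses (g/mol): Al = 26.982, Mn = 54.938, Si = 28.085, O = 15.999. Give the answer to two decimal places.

17.02 wt%

Molar mass of Mn3Al2Si3O12: 3*54.938 + 2*26.982 + 3*28.085 + 12*15.999 = 495.021 g/mol.
Mass of Si per formula unit: 3 × 28.085 = 84.255 g.
Weight fraction Si = 84.255 / 495.021 = 0.1702.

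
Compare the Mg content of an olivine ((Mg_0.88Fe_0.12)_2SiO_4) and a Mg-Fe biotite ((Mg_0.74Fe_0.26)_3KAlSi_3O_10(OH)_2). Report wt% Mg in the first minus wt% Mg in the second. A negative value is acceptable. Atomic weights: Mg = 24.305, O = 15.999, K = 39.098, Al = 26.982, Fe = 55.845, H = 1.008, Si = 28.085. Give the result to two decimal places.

First mineral: 42.777 g Mg in 148.261 g formula = 28.85 wt% Mg.
Second mineral: 53.957 g Mg in 441.855 g formula = 12.21 wt% Mg.
28.85% − 12.21% gives a difference of 16.64 percentage points.

16.64 percentage points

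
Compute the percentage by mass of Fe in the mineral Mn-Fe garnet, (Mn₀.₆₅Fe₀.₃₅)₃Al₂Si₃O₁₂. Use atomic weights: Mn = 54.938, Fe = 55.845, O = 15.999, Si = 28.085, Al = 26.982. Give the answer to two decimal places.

M((Mn₀.₆₅Fe₀.₃₅)₃Al₂Si₃O₁₂) = 495.973 g/mol.
Fe contributes 1.05 × 55.845 = 58.637 g per mole.
58.637/495.973 = 0.1182 → 11.82%.

11.82 weight percent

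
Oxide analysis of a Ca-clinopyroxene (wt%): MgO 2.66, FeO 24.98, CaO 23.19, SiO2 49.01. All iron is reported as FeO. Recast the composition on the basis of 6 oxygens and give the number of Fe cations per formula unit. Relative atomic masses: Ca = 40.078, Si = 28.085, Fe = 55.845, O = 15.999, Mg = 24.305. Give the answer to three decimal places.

MgO: 2.66/40.304 = 0.06600 mol → 0.06600 mol Mg, 0.06600 mol O.
FeO: 24.98/71.844 = 0.34770 mol → 0.34770 mol Fe, 0.34770 mol O.
CaO: 23.19/56.077 = 0.41354 mol → 0.41354 mol Ca, 0.41354 mol O.
SiO2: 49.01/60.083 = 0.81570 mol → 0.81570 mol Si, 1.63140 mol O.
Total oxygen = 2.45864 mol. Normalization factor = 6/2.45864 = 2.44037.
Fe per 6 O = 0.34770 × 2.44037 = 0.849.

0.849 Fe apfu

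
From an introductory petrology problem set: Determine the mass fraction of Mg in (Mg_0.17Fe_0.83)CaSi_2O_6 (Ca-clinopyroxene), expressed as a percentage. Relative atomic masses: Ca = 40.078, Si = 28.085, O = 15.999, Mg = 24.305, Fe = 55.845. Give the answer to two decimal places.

1.70 weight percent

M((Mg_0.17Fe_0.83)CaSi_2O_6) = 242.725 g/mol.
Mg contributes 0.17 × 24.305 = 4.132 g per mole.
4.132/242.725 = 0.0170 → 1.70%.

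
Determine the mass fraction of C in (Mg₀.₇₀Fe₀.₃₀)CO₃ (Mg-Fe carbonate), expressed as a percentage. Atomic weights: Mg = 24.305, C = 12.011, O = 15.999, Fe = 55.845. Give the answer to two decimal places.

12.81 mass %

M((Mg₀.₇₀Fe₀.₃₀)CO₃) = 93.775 g/mol.
C contributes 1 × 12.011 = 12.011 g per mole.
12.011/93.775 = 0.1281 → 12.81%.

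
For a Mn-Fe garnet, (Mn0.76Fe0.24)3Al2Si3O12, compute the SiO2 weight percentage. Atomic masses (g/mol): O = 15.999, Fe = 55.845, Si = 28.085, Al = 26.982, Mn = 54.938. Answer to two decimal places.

M((Mn0.76Fe0.24)3Al2Si3O12) = 495.674 g/mol; M(SiO2) = 60.083 g/mol.
Moles SiO2 per formula unit = 3 Si ÷ 1 = 3.0000.
SiO2 fraction = (3.0000 × 60.083) / 495.674 = 180.249/495.674 = 0.3636.

36.36 wt%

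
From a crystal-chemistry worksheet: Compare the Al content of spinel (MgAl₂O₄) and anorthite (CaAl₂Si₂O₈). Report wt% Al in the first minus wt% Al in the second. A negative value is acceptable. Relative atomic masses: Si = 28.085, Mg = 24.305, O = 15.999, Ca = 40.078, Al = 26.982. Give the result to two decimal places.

M(MgAl₂O₄) = 142.265 g/mol, so wt% Al = 53.964/142.265 × 100 = 37.93%.
M(CaAl₂Si₂O₈) = 278.204 g/mol, so wt% Al = 53.964/278.204 × 100 = 19.40%.
37.93 − 19.40 = 18.53 pp.

18.53 percentage points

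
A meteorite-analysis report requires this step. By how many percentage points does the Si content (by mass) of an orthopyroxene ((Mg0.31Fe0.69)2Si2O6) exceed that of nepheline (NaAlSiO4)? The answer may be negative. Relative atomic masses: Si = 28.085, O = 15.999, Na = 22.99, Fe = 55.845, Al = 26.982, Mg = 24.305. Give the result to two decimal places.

3.22 percentage points

M((Mg0.31Fe0.69)2Si2O6) = 244.299 g/mol, so wt% Si = 56.170/244.299 × 100 = 22.99%.
M(NaAlSiO4) = 142.053 g/mol, so wt% Si = 28.085/142.053 × 100 = 19.77%.
22.99 − 19.77 = 3.22 pp.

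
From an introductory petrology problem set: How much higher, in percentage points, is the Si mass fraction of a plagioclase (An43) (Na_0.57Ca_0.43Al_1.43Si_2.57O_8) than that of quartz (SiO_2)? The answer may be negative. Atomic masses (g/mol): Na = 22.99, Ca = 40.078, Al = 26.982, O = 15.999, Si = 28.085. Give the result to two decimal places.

Si in Na_0.57Ca_0.43Al_1.43Si_2.57O_8: molar mass 269.093 g/mol; 2.57×28.085 = 72.178 g → 26.82 wt%.
Si in SiO_2: molar mass 60.083 g/mol; 1×28.085 = 28.085 g → 46.74 wt%.
Difference = 26.82 − 46.74 = -19.92 percentage points.

-19.92 percentage points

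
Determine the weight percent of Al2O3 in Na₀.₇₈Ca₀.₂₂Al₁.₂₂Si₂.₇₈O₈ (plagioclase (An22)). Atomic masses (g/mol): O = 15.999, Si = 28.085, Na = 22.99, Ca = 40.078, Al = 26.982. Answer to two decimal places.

Molar mass of Na₀.₇₈Ca₀.₂₂Al₁.₂₂Si₂.₇₈O₈ = 0.78*22.99 + 0.22*40.078 + 1.22*26.982 + 2.78*28.085 + 8*15.999 = 265.736 g/mol.
Each formula unit contains 1.22 Al, equivalent to 1.22/2 = 0.6100 mol Al2O3.
M(Al2O3) = 2×26.982 + 3×15.999 = 101.961 g/mol.
Mass of Al2O3 per formula unit = 0.6100 × 101.961 = 62.196 g.
Al2O3 wt% = 62.196 / 265.736 × 100 = 23.41%.

23.41 wt%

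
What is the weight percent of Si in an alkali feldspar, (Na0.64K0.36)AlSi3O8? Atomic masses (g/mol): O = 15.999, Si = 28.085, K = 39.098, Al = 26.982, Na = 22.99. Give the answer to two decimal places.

Formula mass = 0.64·22.99 + 0.36·39.098 + 1·26.982 + 3·28.085 + 8·15.999 = 268.018 g/mol, of which 84.255 g is Si.
So Si makes up 84.255/268.018 = 0.3144 of the mass, i.e. 31.44%.

31.44 weight percent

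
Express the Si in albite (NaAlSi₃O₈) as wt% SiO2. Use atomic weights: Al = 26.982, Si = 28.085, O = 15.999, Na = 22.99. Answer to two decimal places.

68.74 wt%

M(NaAlSi₃O₈) = 262.219 g/mol; M(SiO2) = 60.083 g/mol.
Moles SiO2 per formula unit = 3 Si ÷ 1 = 3.0000.
SiO2 fraction = (3.0000 × 60.083) / 262.219 = 180.249/262.219 = 0.6874.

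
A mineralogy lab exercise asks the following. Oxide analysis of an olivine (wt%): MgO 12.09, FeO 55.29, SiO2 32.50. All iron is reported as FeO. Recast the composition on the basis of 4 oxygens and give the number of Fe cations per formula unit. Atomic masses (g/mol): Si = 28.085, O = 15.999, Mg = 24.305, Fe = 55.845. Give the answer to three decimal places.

1.431 Fe apfu

MgO (M=40.304): mol = 0.29997; Mg = 0.29997, O = 0.29997.
FeO (M=71.844): mol = 0.76958; Fe = 0.76958, O = 0.76958.
SiO2 (M=60.083): mol = 0.54092; Si = 0.54092, O = 1.08184.
ΣO = 2.15139; factor = 4/ΣO = 1.85926.
Fe apfu = 0.76958 × 1.85926 = 1.431.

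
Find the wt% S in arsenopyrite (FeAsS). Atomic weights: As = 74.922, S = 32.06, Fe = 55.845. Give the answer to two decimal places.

Formula mass = 1·55.845 + 1·74.922 + 1·32.06 = 162.827 g/mol, of which 32.060 g is S.
So S makes up 32.060/162.827 = 0.1969 of the mass, i.e. 19.69%.

19.69 mass %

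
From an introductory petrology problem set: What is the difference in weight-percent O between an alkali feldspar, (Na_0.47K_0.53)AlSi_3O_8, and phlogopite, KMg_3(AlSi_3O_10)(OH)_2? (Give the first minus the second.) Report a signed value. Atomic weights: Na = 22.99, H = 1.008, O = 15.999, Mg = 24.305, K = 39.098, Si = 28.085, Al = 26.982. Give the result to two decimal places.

1.26 percentage points

M((Na_0.47K_0.53)AlSi_3O_8) = 270.756 g/mol, so wt% O = 127.992/270.756 × 100 = 47.27%.
M(KMg_3(AlSi_3O_10)(OH)_2) = 417.254 g/mol, so wt% O = 191.988/417.254 × 100 = 46.01%.
47.27 − 46.01 = 1.26 pp.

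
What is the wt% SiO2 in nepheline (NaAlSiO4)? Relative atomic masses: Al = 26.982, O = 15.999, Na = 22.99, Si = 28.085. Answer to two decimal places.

Molar mass of NaAlSiO4 = 1*22.99 + 1*26.982 + 1*28.085 + 4*15.999 = 142.053 g/mol.
Each formula unit contains 1 Si, equivalent to 1/1 = 1.0000 mol SiO2.
M(SiO2) = 1×28.085 + 2×15.999 = 60.083 g/mol.
Mass of SiO2 per formula unit = 1.0000 × 60.083 = 60.083 g.
SiO2 wt% = 60.083 / 142.053 × 100 = 42.30%.

42.30 wt%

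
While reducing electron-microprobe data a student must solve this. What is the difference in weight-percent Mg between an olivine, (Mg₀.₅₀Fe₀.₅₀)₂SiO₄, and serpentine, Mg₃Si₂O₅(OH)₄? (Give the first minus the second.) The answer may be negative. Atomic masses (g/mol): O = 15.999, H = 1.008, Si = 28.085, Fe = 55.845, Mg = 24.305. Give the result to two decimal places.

-12.20 percentage points

First mineral: 24.305 g Mg in 172.231 g formula = 14.11 wt% Mg.
Second mineral: 72.915 g Mg in 277.108 g formula = 26.31 wt% Mg.
14.11% − 26.31% gives a difference of -12.20 percentage points.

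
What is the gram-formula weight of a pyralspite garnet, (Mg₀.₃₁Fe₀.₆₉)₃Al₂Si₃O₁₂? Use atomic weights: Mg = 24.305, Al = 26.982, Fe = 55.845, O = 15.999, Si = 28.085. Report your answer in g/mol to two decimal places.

468.41 g/mol

The formula mass is the sum 0.93(24.305) + 2.07(55.845) + 2(26.982) + 3(28.085) + 12(15.999).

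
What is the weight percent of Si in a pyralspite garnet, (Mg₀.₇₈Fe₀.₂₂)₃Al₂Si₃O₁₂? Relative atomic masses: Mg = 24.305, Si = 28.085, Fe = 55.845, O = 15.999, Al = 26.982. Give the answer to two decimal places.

Formula mass = 2.34×24.305 + 0.66×55.845 + 2×26.982 + 3×28.085 + 12×15.999 = 423.938 g/mol, of which 84.255 g is Si.
So Si makes up 84.255/423.938 = 0.1987 of the mass, i.e. 19.87%.

19.87 weight percent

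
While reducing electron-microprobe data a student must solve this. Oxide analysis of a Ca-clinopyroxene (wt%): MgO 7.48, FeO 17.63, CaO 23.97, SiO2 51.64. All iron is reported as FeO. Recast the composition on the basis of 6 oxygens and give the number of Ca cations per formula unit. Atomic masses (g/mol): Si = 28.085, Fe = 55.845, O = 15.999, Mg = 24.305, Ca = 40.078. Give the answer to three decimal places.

0.995 Ca apfu

7.48 wt% MgO ÷ 40.304 g/mol = 0.18559 mol, giving 0.18559 Mg and 0.18559 O.
17.63 wt% FeO ÷ 71.844 g/mol = 0.24539 mol, giving 0.24539 Fe and 0.24539 O.
23.97 wt% CaO ÷ 56.077 g/mol = 0.42745 mol, giving 0.42745 Ca and 0.42745 O.
51.64 wt% SiO2 ÷ 60.083 g/mol = 0.85948 mol, giving 0.85948 Si and 1.71896 O.
Oxygen sums to 2.57739; scaling by 6/2.57739 = 2.32794 puts the formula on 6 O.
Ca: 0.42745 × 2.32794 = 0.995 atoms per formula unit.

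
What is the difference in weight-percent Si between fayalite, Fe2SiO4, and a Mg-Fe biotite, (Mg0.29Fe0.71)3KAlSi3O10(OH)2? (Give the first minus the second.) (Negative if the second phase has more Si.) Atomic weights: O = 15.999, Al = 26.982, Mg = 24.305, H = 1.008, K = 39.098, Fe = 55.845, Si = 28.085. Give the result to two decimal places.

M(Fe2SiO4) = 203.771 g/mol, so wt% Si = 28.085/203.771 × 100 = 13.78%.
M((Mg0.29Fe0.71)3KAlSi3O10(OH)2) = 484.434 g/mol, so wt% Si = 84.255/484.434 × 100 = 17.39%.
13.78 − 17.39 = -3.61 pp.

-3.61 percentage points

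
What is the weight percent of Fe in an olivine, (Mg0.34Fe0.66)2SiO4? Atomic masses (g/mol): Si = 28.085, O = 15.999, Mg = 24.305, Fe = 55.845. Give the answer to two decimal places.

Formula mass = 0.68·24.305 + 1.32·55.845 + 1·28.085 + 4·15.999 = 182.324 g/mol, of which 73.715 g is Fe.
So Fe makes up 73.715/182.324 = 0.4043 of the mass, i.e. 40.43%.

40.43 mass %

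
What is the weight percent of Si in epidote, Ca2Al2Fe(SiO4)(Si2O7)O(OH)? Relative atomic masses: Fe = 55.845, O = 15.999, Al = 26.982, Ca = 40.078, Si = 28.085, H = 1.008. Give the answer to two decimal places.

Molar mass of Ca2Al2Fe(SiO4)(Si2O7)O(OH): 2×40.078 + 2×26.982 + 1×55.845 + 3×28.085 + 13×15.999 + 1×1.008 = 483.215 g/mol.
Mass of Si per formula unit: 3 × 28.085 = 84.255 g.
Weight fraction Si = 84.255 / 483.215 = 0.1744.

17.44 wt%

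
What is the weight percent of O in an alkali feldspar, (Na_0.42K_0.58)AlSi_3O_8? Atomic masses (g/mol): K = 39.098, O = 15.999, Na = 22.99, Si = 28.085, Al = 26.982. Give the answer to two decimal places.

M((Na_0.42K_0.58)AlSi_3O_8) = 271.562 g/mol.
O contributes 8 × 15.999 = 127.992 g per mole.
127.992/271.562 = 0.4713 → 47.13%.

47.13 mass %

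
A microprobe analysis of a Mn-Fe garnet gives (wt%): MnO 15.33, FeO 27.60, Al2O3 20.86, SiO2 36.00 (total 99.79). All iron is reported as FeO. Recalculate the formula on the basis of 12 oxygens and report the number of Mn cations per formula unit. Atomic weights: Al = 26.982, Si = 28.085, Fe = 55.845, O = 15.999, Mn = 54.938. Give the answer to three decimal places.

MnO (M=70.937): mol = 0.21611; Mn = 0.21611, O = 0.21611.
FeO (M=71.844): mol = 0.38417; Fe = 0.38417, O = 0.38417.
Al2O3 (M=101.961): mol = 0.20459; Al = 0.40918, O = 0.61377.
SiO2 (M=60.083): mol = 0.59917; Si = 0.59917, O = 1.19834.
ΣO = 2.41239; factor = 12/ΣO = 4.97432.
Mn apfu = 0.21611 × 4.97432 = 1.075.

1.075 Mn apfu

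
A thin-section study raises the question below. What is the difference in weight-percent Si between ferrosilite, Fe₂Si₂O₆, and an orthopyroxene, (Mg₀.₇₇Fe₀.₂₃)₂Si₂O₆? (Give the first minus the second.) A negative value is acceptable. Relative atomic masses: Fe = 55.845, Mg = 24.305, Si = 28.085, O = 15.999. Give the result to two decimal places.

M(Fe₂Si₂O₆) = 263.854 g/mol, so wt% Si = 56.170/263.854 × 100 = 21.29%.
M((Mg₀.₇₇Fe₀.₂₃)₂Si₂O₆) = 215.282 g/mol, so wt% Si = 56.170/215.282 × 100 = 26.09%.
21.29 − 26.09 = -4.80 pp.

-4.80 percentage points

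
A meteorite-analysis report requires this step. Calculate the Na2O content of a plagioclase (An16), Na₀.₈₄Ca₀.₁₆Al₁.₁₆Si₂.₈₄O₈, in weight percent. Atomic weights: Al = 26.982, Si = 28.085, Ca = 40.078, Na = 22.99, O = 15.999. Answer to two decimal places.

M(Na₀.₈₄Ca₀.₁₆Al₁.₁₆Si₂.₈₄O₈) = 264.777 g/mol; M(Na2O) = 61.979 g/mol.
Moles Na2O per formula unit = 0.84 Na ÷ 2 = 0.4200.
Na2O fraction = (0.4200 × 61.979) / 264.777 = 26.031/264.777 = 0.0983.

9.83 wt%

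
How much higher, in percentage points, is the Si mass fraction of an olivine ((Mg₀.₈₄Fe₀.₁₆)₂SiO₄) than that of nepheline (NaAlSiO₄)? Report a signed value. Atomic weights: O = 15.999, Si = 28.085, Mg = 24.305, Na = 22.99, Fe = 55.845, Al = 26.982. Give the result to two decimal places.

-1.14 percentage points

First mineral: 28.085 g Si in 150.784 g formula = 18.63 wt% Si.
Second mineral: 28.085 g Si in 142.053 g formula = 19.77 wt% Si.
18.63% − 19.77% gives a difference of -1.14 percentage points.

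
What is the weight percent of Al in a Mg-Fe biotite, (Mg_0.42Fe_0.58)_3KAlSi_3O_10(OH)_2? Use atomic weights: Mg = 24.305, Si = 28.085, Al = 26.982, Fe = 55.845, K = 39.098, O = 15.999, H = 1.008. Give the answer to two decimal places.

Formula mass = 1.26*24.305 + 1.74*55.845 + 1*39.098 + 1*26.982 + 3*28.085 + 12*15.999 + 2*1.008 = 472.134 g/mol, of which 26.982 g is Al.
So Al makes up 26.982/472.134 = 0.0571 of the mass, i.e. 5.71%.

5.71 wt%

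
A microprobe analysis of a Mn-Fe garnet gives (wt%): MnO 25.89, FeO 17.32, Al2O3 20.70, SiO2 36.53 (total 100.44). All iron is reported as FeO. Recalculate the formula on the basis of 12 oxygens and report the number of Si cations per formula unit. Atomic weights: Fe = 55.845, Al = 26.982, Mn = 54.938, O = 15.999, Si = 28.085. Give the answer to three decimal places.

25.89 wt% MnO ÷ 70.937 g/mol = 0.36497 mol, giving 0.36497 Mn and 0.36497 O.
17.32 wt% FeO ÷ 71.844 g/mol = 0.24108 mol, giving 0.24108 Fe and 0.24108 O.
20.70 wt% Al2O3 ÷ 101.961 g/mol = 0.20302 mol, giving 0.40604 Al and 0.60906 O.
36.53 wt% SiO2 ÷ 60.083 g/mol = 0.60799 mol, giving 0.60799 Si and 1.21598 O.
Oxygen sums to 2.43109; scaling by 12/2.43109 = 4.93606 puts the formula on 12 O.
Si: 0.60799 × 4.93606 = 3.001 atoms per formula unit.

3.001 Si apfu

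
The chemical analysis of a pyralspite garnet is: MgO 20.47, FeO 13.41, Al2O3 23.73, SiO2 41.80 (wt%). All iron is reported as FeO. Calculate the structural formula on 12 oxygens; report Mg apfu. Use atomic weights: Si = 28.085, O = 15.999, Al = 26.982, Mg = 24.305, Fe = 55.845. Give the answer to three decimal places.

MgO (M=40.304): mol = 0.50789; Mg = 0.50789, O = 0.50789.
FeO (M=71.844): mol = 0.18665; Fe = 0.18665, O = 0.18665.
Al2O3 (M=101.961): mol = 0.23274; Al = 0.46548, O = 0.69822.
SiO2 (M=60.083): mol = 0.69570; Si = 0.69570, O = 1.39140.
ΣO = 2.78416; factor = 12/ΣO = 4.31010.
Mg apfu = 0.50789 × 4.31010 = 2.189.

2.189 Mg apfu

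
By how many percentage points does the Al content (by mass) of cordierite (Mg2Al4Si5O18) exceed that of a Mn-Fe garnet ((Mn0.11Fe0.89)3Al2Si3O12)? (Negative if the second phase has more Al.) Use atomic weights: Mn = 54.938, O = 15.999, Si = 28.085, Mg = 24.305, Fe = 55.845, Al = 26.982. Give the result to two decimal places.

First mineral: 107.928 g Al in 584.945 g formula = 18.45 wt% Al.
Second mineral: 53.964 g Al in 497.443 g formula = 10.85 wt% Al.
18.45% − 10.85% gives a difference of 7.60 percentage points.

7.60 percentage points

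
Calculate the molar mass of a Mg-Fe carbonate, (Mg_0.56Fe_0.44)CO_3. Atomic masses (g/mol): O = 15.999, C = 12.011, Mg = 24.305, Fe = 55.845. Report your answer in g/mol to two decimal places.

M = 0.56·24.305 + 0.44·55.845 + 1·12.011 + 3·15.999

98.19 g/mol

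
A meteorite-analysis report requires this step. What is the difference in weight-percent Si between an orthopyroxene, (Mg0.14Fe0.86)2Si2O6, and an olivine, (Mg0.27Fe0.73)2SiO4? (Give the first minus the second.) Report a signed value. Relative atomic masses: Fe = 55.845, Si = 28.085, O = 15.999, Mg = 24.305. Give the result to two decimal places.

6.99 percentage points

First mineral: 56.170 g Si in 255.023 g formula = 22.03 wt% Si.
Second mineral: 28.085 g Si in 186.739 g formula = 15.04 wt% Si.
22.03% − 15.04% gives a difference of 6.99 percentage points.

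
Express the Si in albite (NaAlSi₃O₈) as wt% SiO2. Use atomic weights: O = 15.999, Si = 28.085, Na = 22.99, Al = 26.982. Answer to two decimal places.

68.74 wt%

Formula mass = 262.219 g/mol.
3 Si → 3.0000 mol SiO2 per formula unit; M(SiO2) = 60.083, so SiO2 mass = 180.249 g.
180.249/262.219 × 100 = 68.74 wt%.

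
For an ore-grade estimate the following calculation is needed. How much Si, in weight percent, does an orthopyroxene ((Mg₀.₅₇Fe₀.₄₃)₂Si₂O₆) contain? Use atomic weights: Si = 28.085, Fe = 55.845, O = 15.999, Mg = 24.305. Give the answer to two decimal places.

M((Mg₀.₅₇Fe₀.₄₃)₂Si₂O₆) = 227.898 g/mol.
Si contributes 2 × 28.085 = 56.170 g per mole.
56.170/227.898 = 0.2465 → 24.65%.

24.65 weight percent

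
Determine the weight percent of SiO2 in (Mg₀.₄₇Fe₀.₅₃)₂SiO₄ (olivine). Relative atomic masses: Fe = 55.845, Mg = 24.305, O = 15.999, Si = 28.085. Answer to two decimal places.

Molar mass of (Mg₀.₄₇Fe₀.₅₃)₂SiO₄ = 0.94*24.305 + 1.06*55.845 + 1*28.085 + 4*15.999 = 174.123 g/mol.
Each formula unit contains 1 Si, equivalent to 1/1 = 1.0000 mol SiO2.
M(SiO2) = 1×28.085 + 2×15.999 = 60.083 g/mol.
Mass of SiO2 per formula unit = 1.0000 × 60.083 = 60.083 g.
SiO2 wt% = 60.083 / 174.123 × 100 = 34.51%.

34.51 wt%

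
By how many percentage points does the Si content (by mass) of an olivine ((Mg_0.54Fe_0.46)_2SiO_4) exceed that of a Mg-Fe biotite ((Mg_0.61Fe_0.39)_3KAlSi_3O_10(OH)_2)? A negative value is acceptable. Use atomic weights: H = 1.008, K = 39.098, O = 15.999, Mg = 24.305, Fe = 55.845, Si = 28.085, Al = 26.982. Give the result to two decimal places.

M((Mg_0.54Fe_0.46)_2SiO_4) = 169.708 g/mol, so wt% Si = 28.085/169.708 × 100 = 16.55%.
M((Mg_0.61Fe_0.39)_3KAlSi_3O_10(OH)_2) = 454.156 g/mol, so wt% Si = 84.255/454.156 × 100 = 18.55%.
16.55 − 18.55 = -2.00 pp.

-2.00 percentage points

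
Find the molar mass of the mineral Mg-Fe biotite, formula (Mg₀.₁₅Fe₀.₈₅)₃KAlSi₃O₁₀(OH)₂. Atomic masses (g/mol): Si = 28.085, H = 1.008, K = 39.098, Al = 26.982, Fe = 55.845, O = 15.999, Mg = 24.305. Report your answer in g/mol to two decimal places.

M = 0.45(24.305) + 2.55(55.845) + 1(39.098) + 1(26.982) + 3(28.085) + 12(15.999) + 2(1.008)

497.68 g/mol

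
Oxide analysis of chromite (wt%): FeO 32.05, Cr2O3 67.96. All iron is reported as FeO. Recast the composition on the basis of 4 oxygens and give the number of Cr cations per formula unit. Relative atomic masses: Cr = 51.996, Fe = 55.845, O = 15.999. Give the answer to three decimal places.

FeO: 32.05/71.844 = 0.44611 mol → 0.44611 mol Fe, 0.44611 mol O.
Cr2O3: 67.96/151.989 = 0.44714 mol → 0.89428 mol Cr, 1.34142 mol O.
Total oxygen = 1.78753 mol. Normalization factor = 4/1.78753 = 2.23772.
Cr per 4 O = 0.89428 × 2.23772 = 2.001.

2.001 Cr apfu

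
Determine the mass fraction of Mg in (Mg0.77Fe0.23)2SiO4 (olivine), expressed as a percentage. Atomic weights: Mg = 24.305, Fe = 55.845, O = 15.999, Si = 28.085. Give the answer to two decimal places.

24.12 weight percent

Formula mass = 1.54·24.305 + 0.46·55.845 + 1·28.085 + 4·15.999 = 155.199 g/mol, of which 37.430 g is Mg.
So Mg makes up 37.430/155.199 = 0.2412 of the mass, i.e. 24.12%.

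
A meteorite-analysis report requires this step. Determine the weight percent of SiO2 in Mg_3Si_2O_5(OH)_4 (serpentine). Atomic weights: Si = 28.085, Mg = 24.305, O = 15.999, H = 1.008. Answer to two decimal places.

43.36 wt%

Molar mass of Mg_3Si_2O_5(OH)_4 = 3·24.305 + 2·28.085 + 9·15.999 + 4·1.008 = 277.108 g/mol.
Each formula unit contains 2 Si, equivalent to 2/1 = 2.0000 mol SiO2.
M(SiO2) = 1×28.085 + 2×15.999 = 60.083 g/mol.
Mass of SiO2 per formula unit = 2.0000 × 60.083 = 120.166 g.
SiO2 wt% = 120.166 / 277.108 × 100 = 43.36%.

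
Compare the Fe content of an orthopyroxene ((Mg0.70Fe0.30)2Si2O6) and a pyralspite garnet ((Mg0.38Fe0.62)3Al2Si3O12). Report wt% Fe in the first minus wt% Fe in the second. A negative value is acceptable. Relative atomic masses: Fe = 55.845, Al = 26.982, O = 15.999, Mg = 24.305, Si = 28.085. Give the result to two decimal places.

-7.24 percentage points

First mineral: 33.507 g Fe in 219.698 g formula = 15.25 wt% Fe.
Second mineral: 103.872 g Fe in 461.786 g formula = 22.49 wt% Fe.
15.25% − 22.49% gives a difference of -7.24 percentage points.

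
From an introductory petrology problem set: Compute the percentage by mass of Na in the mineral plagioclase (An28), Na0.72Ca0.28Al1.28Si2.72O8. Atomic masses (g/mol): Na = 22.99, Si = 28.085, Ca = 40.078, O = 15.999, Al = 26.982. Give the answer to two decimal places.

Molar mass of Na0.72Ca0.28Al1.28Si2.72O8: 0.72*22.99 + 0.28*40.078 + 1.28*26.982 + 2.72*28.085 + 8*15.999 = 266.695 g/mol.
Mass of Na per formula unit: 0.72 × 22.99 = 16.553 g.
Weight fraction Na = 16.553 / 266.695 = 0.0621.

6.21 wt%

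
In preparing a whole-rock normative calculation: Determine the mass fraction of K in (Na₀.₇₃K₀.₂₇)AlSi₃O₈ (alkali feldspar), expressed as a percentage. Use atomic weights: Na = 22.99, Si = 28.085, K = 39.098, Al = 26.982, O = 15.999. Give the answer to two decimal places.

M((Na₀.₇₃K₀.₂₇)AlSi₃O₈) = 266.568 g/mol.
K contributes 0.27 × 39.098 = 10.556 g per mole.
10.556/266.568 = 0.0396 → 3.96%.

3.96 wt%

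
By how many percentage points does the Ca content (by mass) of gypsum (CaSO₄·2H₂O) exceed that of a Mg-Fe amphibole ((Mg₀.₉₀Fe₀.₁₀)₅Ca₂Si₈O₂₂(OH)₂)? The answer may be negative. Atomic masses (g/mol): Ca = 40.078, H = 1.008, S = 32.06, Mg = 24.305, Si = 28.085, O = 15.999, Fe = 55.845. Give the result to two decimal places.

M(CaSO₄·2H₂O) = 172.164 g/mol, so wt% Ca = 40.078/172.164 × 100 = 23.28%.
M((Mg₀.₉₀Fe₀.₁₀)₅Ca₂Si₈O₂₂(OH)₂) = 828.123 g/mol, so wt% Ca = 80.156/828.123 × 100 = 9.68%.
23.28 − 9.68 = 13.60 pp.

13.60 percentage points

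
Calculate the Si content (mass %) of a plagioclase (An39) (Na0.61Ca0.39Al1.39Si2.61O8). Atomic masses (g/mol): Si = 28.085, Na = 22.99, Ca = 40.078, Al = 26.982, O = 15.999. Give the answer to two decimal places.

27.31 mass %

Molar mass of Na0.61Ca0.39Al1.39Si2.61O8: 0.61·22.99 + 0.39·40.078 + 1.39·26.982 + 2.61·28.085 + 8·15.999 = 268.453 g/mol.
Mass of Si per formula unit: 2.61 × 28.085 = 73.302 g.
Weight fraction Si = 73.302 / 268.453 = 0.2731.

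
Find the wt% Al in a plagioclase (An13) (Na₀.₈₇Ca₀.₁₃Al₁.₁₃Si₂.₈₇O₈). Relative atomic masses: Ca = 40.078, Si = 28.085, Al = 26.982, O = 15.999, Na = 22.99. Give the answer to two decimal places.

Molar mass of Na₀.₈₇Ca₀.₁₃Al₁.₁₃Si₂.₈₇O₈: 0.87×22.99 + 0.13×40.078 + 1.13×26.982 + 2.87×28.085 + 8×15.999 = 264.297 g/mol.
Mass of Al per formula unit: 1.13 × 26.982 = 30.490 g.
Weight fraction Al = 30.490 / 264.297 = 0.1154.

11.54 weight percent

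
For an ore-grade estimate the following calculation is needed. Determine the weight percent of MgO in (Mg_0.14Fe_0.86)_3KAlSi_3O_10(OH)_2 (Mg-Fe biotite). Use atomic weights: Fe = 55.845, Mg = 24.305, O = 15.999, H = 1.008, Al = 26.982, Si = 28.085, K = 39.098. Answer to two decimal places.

Molar mass of (Mg_0.14Fe_0.86)_3KAlSi_3O_10(OH)_2 = 0.42*24.305 + 2.58*55.845 + 1*39.098 + 1*26.982 + 3*28.085 + 12*15.999 + 2*1.008 = 498.627 g/mol.
Each formula unit contains 0.42 Mg, equivalent to 0.42/1 = 0.4200 mol MgO.
M(MgO) = 1×24.305 + 1×15.999 = 40.304 g/mol.
Mass of MgO per formula unit = 0.4200 × 40.304 = 16.928 g.
MgO wt% = 16.928 / 498.627 × 100 = 3.39%.

3.39 wt%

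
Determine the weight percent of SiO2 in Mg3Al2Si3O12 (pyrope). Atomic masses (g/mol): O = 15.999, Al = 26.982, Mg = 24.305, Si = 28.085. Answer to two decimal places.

M(Mg3Al2Si3O12) = 403.122 g/mol; M(SiO2) = 60.083 g/mol.
Moles SiO2 per formula unit = 3 Si ÷ 1 = 3.0000.
SiO2 fraction = (3.0000 × 60.083) / 403.122 = 180.249/403.122 = 0.4471.

44.71 wt%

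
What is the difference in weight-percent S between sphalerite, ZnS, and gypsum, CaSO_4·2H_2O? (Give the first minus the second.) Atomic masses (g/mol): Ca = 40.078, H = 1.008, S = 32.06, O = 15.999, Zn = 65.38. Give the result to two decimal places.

14.28 percentage points

S in ZnS: molar mass 97.440 g/mol; 1×32.06 = 32.060 g → 32.90 wt%.
S in CaSO_4·2H_2O: molar mass 172.164 g/mol; 1×32.06 = 32.060 g → 18.62 wt%.
Difference = 32.90 − 18.62 = 14.28 percentage points.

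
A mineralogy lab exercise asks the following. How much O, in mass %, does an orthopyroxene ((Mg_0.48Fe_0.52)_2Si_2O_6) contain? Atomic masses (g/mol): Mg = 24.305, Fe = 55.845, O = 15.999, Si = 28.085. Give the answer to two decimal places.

41.10 mass %

Molar mass of (Mg_0.48Fe_0.52)_2Si_2O_6: 0.96·24.305 + 1.04·55.845 + 2·28.085 + 6·15.999 = 233.576 g/mol.
Mass of O per formula unit: 6 × 15.999 = 95.994 g.
Weight fraction O = 95.994 / 233.576 = 0.4110.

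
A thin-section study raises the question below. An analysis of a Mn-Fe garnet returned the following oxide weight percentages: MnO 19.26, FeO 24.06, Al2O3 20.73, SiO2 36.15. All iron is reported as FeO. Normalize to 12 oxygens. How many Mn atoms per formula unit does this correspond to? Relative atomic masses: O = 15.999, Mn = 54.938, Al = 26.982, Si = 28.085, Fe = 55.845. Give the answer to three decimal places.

MnO: 19.26/70.937 = 0.27151 mol → 0.27151 mol Mn, 0.27151 mol O.
FeO: 24.06/71.844 = 0.33489 mol → 0.33489 mol Fe, 0.33489 mol O.
Al2O3: 20.73/101.961 = 0.20331 mol → 0.40662 mol Al, 0.60993 mol O.
SiO2: 36.15/60.083 = 0.60167 mol → 0.60167 mol Si, 1.20334 mol O.
Total oxygen = 2.41967 mol. Normalization factor = 12/2.41967 = 4.95935.
Mn per 12 O = 0.27151 × 4.95935 = 1.347.

1.347 Mn apfu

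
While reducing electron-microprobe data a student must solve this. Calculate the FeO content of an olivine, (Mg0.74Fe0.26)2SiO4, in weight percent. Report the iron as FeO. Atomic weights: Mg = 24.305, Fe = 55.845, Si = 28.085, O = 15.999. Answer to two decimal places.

23.78 wt%

M((Mg0.74Fe0.26)2SiO4) = 157.092 g/mol; M(FeO) = 71.844 g/mol.
Moles FeO per formula unit = 0.52 Fe ÷ 1 = 0.5200.
FeO fraction = (0.5200 × 71.844) / 157.092 = 37.359/157.092 = 0.2378.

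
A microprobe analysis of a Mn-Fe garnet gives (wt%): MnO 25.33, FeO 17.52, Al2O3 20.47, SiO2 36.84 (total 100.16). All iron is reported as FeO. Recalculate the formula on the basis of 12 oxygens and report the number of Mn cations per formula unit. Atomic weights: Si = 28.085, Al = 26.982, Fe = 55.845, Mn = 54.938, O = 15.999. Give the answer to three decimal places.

MnO (M=70.937): mol = 0.35708; Mn = 0.35708, O = 0.35708.
FeO (M=71.844): mol = 0.24386; Fe = 0.24386, O = 0.24386.
Al2O3 (M=101.961): mol = 0.20076; Al = 0.40152, O = 0.60228.
SiO2 (M=60.083): mol = 0.61315; Si = 0.61315, O = 1.22630.
ΣO = 2.42952; factor = 12/ΣO = 4.93925.
Mn apfu = 0.35708 × 4.93925 = 1.764.

1.764 Mn apfu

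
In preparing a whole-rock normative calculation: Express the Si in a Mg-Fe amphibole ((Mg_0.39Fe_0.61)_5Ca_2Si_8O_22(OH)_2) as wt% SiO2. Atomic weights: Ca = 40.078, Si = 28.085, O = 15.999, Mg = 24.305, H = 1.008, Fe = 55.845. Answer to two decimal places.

52.90 wt%

Molar mass of (Mg_0.39Fe_0.61)_5Ca_2Si_8O_22(OH)_2 = 1.95×24.305 + 3.05×55.845 + 2×40.078 + 8×28.085 + 24×15.999 + 2×1.008 = 908.550 g/mol.
Each formula unit contains 8 Si, equivalent to 8/1 = 8.0000 mol SiO2.
M(SiO2) = 1×28.085 + 2×15.999 = 60.083 g/mol.
Mass of SiO2 per formula unit = 8.0000 × 60.083 = 480.664 g.
SiO2 wt% = 480.664 / 908.550 × 100 = 52.90%.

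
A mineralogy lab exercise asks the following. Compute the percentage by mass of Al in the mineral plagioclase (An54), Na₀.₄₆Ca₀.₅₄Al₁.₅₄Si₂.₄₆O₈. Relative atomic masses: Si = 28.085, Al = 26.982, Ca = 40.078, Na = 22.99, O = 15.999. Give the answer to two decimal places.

15.34 wt%

M(Na₀.₄₆Ca₀.₅₄Al₁.₅₄Si₂.₄₆O₈) = 270.851 g/mol.
Al contributes 1.54 × 26.982 = 41.552 g per mole.
41.552/270.851 = 0.1534 → 15.34%.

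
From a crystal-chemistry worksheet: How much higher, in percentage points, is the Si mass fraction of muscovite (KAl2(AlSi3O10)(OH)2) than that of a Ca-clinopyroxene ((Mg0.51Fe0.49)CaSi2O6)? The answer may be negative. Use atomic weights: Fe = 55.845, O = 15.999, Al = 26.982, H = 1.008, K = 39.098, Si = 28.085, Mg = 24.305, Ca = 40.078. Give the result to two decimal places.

-3.06 percentage points

Si in KAl2(AlSi3O10)(OH)2: molar mass 398.303 g/mol; 3×28.085 = 84.255 g → 21.15 wt%.
Si in (Mg0.51Fe0.49)CaSi2O6: molar mass 232.002 g/mol; 2×28.085 = 56.170 g → 24.21 wt%.
Difference = 21.15 − 24.21 = -3.06 percentage points.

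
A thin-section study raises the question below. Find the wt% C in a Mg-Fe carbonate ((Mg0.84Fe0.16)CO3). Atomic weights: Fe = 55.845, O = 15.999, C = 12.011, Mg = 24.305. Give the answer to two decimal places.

M((Mg0.84Fe0.16)CO3) = 89.359 g/mol.
C contributes 1 × 12.011 = 12.011 g per mole.
12.011/89.359 = 0.1344 → 13.44%.

13.44 weight percent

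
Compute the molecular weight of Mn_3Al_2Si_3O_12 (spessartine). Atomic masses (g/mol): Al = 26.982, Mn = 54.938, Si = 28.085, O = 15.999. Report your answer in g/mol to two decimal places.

Mn: 3 × 54.938 = 164.8140
Al: 2 × 26.982 = 53.9640
Si: 3 × 28.085 = 84.2550
O: 12 × 15.999 = 191.9880
Summing the contributions gives the formula mass.

495.02 g/mol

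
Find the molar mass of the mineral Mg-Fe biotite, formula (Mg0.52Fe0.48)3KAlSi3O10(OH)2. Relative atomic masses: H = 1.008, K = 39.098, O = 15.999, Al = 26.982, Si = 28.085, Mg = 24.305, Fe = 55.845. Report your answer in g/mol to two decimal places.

462.67 g/mol

The formula mass is the sum 1.56(24.305) + 1.44(55.845) + 1(39.098) + 1(26.982) + 3(28.085) + 12(15.999) + 2(1.008).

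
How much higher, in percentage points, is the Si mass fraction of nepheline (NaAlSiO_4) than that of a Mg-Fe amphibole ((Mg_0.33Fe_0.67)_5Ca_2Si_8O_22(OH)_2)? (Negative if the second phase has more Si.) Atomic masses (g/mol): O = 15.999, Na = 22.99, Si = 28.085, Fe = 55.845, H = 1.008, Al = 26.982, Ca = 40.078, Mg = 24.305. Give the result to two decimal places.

-4.70 percentage points

Si in NaAlSiO_4: molar mass 142.053 g/mol; 1×28.085 = 28.085 g → 19.77 wt%.
Si in (Mg_0.33Fe_0.67)_5Ca_2Si_8O_22(OH)_2: molar mass 918.012 g/mol; 8×28.085 = 224.680 g → 24.47 wt%.
Difference = 19.77 − 24.47 = -4.70 percentage points.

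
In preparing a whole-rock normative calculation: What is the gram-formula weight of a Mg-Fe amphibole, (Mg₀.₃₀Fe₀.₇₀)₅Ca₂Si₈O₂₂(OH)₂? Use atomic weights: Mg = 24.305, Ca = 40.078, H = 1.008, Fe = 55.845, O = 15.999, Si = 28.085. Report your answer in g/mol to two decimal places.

922.74 g/mol

The formula mass is the sum 1.50(24.305) + 3.50(55.845) + 2(40.078) + 8(28.085) + 24(15.999) + 2(1.008).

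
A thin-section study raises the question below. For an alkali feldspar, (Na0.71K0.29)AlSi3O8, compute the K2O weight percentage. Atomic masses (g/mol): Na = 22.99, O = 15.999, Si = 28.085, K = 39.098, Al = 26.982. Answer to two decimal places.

5.12 wt%

Molar mass of (Na0.71K0.29)AlSi3O8 = 0.71*22.99 + 0.29*39.098 + 1*26.982 + 3*28.085 + 8*15.999 = 266.890 g/mol.
Each formula unit contains 0.29 K, equivalent to 0.29/2 = 0.1450 mol K2O.
M(K2O) = 2×39.098 + 1×15.999 = 94.195 g/mol.
Mass of K2O per formula unit = 0.1450 × 94.195 = 13.658 g.
K2O wt% = 13.658 / 266.890 × 100 = 5.12%.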